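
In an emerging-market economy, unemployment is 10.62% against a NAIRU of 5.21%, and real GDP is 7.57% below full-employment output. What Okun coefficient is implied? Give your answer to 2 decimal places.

Okun's law: output gap = -β × (u - u*).
-7.57 = -β × (10.62 - 5.21) = -β × 5.41, so β = 7.57/5.41 = 1.40.

β ≈ 1.40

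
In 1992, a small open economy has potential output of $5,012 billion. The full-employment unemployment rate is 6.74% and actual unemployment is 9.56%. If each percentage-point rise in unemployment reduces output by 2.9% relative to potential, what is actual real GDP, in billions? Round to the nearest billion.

$4,602 billion

Unemployment gap = 9.56 - 6.74 = 2.82 points, so the output gap is -2.9 × 2.82 = -8.178%.
Actual GDP = 5012 × (1 - 8.178/100) = 5012 × 0.91822 ≈ 4602 billion.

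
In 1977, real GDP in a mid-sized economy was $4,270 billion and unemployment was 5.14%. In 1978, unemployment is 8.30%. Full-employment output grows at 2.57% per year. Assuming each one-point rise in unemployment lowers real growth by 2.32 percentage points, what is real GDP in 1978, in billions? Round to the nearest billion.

$4,067 billion

Δu = 8.3 - 5.14 = 3.16 points.
Okun's law (growth form): g_Y = g_Y* - β × Δu = 2.57 - 2.32 × (3.16) = 2.57 - 7.3312 = -4.7612%.
Real GDP in the next year = 4270 × (1 - 4.7612/100) = 4270 × 0.952388 ≈ 4067 billion.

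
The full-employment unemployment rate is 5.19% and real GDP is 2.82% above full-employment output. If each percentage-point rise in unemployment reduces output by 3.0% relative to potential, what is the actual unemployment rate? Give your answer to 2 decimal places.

From Okun's law, u - u* = -(output gap)/β = -(2.82)/3.0 = -0.94 points.
So u = 5.19 - 0.94 = 4.25%.

4.25%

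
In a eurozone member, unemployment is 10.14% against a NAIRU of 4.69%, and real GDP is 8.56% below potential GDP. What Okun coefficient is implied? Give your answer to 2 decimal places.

β ≈ 1.57

Okun's law: output gap = -β × (u - u*).
-8.56 = -β × (10.14 - 4.69) = -β × 5.45, so β = 8.56/5.45 = 1.57.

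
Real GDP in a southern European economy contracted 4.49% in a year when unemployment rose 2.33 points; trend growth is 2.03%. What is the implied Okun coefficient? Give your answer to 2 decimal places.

β ≈ 2.80

Growth form: g_Y = g_Y* - β × Δu, so β = (g_Y* - g_Y)/Δu.
β = (2.03 + 4.49)/2.33 = 6.52/2.33 = 2.80.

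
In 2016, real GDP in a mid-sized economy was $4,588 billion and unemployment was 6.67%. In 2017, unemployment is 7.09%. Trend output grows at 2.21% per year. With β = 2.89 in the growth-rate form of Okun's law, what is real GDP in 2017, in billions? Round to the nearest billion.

Δu = 7.09 - 6.67 = 0.42 points.
Okun's law (growth form): g_Y = g_Y* - β × Δu = 2.21 - 2.89 × (0.42) = 2.21 - 1.2138 = 0.9962%.
Real GDP in the next year = 4588 × (1 + 0.9962/100) = 4588 × 1.009962 ≈ 4634 billion.

$4,634 billion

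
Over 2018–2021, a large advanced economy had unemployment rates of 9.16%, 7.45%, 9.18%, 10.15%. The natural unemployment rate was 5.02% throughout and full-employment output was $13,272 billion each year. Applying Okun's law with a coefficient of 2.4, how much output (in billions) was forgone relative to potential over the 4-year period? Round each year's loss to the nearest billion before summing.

$5,052 billion

Year 2018: gap = -2.4 × (9.16 - 5.02) = -9.936%, loss ≈ 13272 × 9.936/100 ≈ 1319.
Year 2019: gap = -2.4 × (7.45 - 5.02) = -5.832%, loss ≈ 13272 × 5.832/100 ≈ 774.
Year 2020: gap = -2.4 × (9.18 - 5.02) = -9.984%, loss ≈ 13272 × 9.984/100 ≈ 1325.
Year 2021: gap = -2.4 × (10.15 - 5.02) = -12.312%, loss ≈ 13272 × 12.312/100 ≈ 1634.
Total lost output = 1319 + 774 + 1325 + 1634 = 5052 billion.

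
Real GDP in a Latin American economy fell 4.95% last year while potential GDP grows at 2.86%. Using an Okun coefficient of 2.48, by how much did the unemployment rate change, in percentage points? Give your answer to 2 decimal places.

Growth-rate Okun's law: g_Y = g_Y* - β × Δu, so Δu = (g_Y* - g_Y)/β.
Δu = (2.86 + 4.95)/2.48 = 7.81/2.48 = 3.15 percentage points.

3.15 percentage points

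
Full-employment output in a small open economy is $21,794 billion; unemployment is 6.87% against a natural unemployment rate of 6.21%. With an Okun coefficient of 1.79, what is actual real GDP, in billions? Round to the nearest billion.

Unemployment gap = 6.87 - 6.21 = 0.66 points, so the output gap is -1.79 × 0.66 = -1.1814%.
Actual GDP = 21794 × (1 - 1.1814/100) = 21794 × 0.988186 ≈ 21537 billion.

$21,537 billion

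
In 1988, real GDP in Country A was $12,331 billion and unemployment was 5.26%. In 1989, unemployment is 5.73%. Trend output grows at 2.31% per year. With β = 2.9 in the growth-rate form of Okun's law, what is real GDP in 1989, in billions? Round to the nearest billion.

Δu = 5.73 - 5.26 = 0.47 points.
Okun's law (growth form): g_Y = g_Y* - β × Δu = 2.31 - 2.9 × (0.47) = 2.31 - 1.363 = 0.947%.
Real GDP in the next year = 12331 × (1 + 0.947/100) = 12331 × 1.00947 ≈ 12448 billion.

$12,448 billion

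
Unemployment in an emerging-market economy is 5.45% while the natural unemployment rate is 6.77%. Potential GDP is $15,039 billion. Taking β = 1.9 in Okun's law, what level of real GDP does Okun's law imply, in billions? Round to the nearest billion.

Unemployment gap = 5.45 - 6.77 = -1.32 points, so the output gap is -1.9 × (-1.32) = 2.508%.
Actual GDP = 15039 × (1 + 2.508/100) = 15039 × 1.02508 ≈ 15416 billion.

$15,416 billion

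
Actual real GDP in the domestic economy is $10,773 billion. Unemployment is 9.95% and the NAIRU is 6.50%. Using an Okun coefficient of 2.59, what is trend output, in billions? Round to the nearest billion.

$11,830 billion

Unemployment gap = 9.95 - 6.5 = 3.45 points, so output gap = -2.59 × 3.45 = -8.9355%.
Since Y = Y* × (1 + gap/100), Y* = 10773/0.910645 ≈ 11830 billion.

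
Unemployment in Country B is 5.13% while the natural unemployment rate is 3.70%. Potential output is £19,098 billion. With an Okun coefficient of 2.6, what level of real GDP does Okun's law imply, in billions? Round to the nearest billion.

Unemployment gap = 5.13 - 3.7 = 1.43 points, so the output gap is -2.6 × 1.43 = -3.718%.
Actual GDP = 19098 × (1 - 3.718/100) = 19098 × 0.96282 ≈ 18388 billion.

£18,388 billion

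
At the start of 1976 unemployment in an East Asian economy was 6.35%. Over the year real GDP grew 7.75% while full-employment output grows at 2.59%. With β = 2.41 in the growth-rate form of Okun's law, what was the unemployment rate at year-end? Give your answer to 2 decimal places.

Growth-rate Okun's law: g_Y = g_Y* - β × Δu, so Δu = (g_Y* - g_Y)/β.
Δu = (2.59 - 7.75)/2.41 = -5.16/2.41 = -2.14 percentage points.
Year-end unemployment = 6.35 - 2.14 = 4.21%.

4.21%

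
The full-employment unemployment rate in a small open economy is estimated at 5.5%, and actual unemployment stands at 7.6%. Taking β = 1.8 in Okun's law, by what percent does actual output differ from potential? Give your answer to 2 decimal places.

The unemployment gap is 7.6 - 5.5 = 2.1 percentage points.
Okun's law gives an output gap of -1.8 × 2.1 = -3.78%, i.e. 3.78% below potential.

-3.78%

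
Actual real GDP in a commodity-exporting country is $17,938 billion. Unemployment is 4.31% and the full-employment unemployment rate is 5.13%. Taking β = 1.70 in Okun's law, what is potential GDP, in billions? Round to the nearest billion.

$17,691 billion

Unemployment gap = 4.31 - 5.13 = -0.82 points, so output gap = -1.7 × (-0.82) = 1.394%.
Since Y = Y* × (1 + gap/100), Y* = 17938/1.01394 ≈ 17691 billion.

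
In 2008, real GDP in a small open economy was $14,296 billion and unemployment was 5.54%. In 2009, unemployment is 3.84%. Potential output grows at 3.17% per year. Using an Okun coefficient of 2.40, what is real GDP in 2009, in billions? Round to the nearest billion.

Δu = 3.84 - 5.54 = -1.7 points.
Okun's law (growth form): g_Y = g_Y* - β × Δu = 3.17 - 2.40 × (-1.70) = 3.17 + 4.08 = 7.25%.
Real GDP in the next year = 14296 × (1 + 7.25/100) = 14296 × 1.0725 ≈ 15332 billion.

$15,332 billion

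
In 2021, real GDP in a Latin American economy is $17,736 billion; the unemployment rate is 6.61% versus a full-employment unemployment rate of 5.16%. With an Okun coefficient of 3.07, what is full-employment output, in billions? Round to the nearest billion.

$18,562 billion

Unemployment gap = 6.61 - 5.16 = 1.45 points, so output gap = -3.07 × 1.45 = -4.4515%.
Since Y = Y* × (1 + gap/100), Y* = 17736/0.955485 ≈ 18562 billion.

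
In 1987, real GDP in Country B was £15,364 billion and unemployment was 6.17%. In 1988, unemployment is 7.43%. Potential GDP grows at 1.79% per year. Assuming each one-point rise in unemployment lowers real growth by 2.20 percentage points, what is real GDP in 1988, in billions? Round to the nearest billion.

£15,213 billion

Δu = 7.43 - 6.17 = 1.26 points.
Okun's law (growth form): g_Y = g_Y* - β × Δu = 1.79 - 2.20 × (1.26) = 1.79 - 2.772 = -0.982%.
Real GDP in the next year = 15364 × (1 - 0.982/100) = 15364 × 0.99018 ≈ 15213 billion.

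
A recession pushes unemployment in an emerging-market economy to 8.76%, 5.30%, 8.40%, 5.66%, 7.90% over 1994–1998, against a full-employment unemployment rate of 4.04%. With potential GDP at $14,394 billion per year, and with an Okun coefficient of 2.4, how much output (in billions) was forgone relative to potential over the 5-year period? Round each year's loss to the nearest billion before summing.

$5,465 billion

Year 1994: gap = -2.4 × (8.76 - 4.04) = -11.328%, loss ≈ 14394 × 11.328/100 ≈ 1631.
Year 1995: gap = -2.4 × (5.3 - 4.04) = -3.024%, loss ≈ 14394 × 3.024/100 ≈ 435.
Year 1996: gap = -2.4 × (8.4 - 4.04) = -10.464%, loss ≈ 14394 × 10.464/100 ≈ 1506.
Year 1997: gap = -2.4 × (5.66 - 4.04) = -3.888%, loss ≈ 14394 × 3.888/100 ≈ 560.
Year 1998: gap = -2.4 × (7.9 - 4.04) = -9.264%, loss ≈ 14394 × 9.264/100 ≈ 1333.
Total lost output = 1631 + 435 + 1506 + 560 + 1333 = 5465 billion.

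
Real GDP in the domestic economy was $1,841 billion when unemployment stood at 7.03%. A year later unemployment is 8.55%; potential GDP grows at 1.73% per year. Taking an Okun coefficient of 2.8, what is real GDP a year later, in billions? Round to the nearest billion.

Δu = 8.55 - 7.03 = 1.52 points.
Okun's law (growth form): g_Y = g_Y* - β × Δu = 1.73 - 2.8 × (1.52) = 1.73 - 4.256 = -2.526%.
Real GDP in the next year = 1841 × (1 - 2.526/100) = 1841 × 0.97474 ≈ 1794 billion.

$1,794 billion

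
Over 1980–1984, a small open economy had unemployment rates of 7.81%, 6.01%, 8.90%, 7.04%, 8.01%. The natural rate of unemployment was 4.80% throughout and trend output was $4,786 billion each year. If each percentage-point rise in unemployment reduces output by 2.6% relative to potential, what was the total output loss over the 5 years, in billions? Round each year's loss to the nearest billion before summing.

Year 1980: gap = -2.6 × (7.81 - 4.8) = -7.826%, loss ≈ 4786 × 7.826/100 ≈ 375.
Year 1981: gap = -2.6 × (6.01 - 4.8) = -3.146%, loss ≈ 4786 × 3.146/100 ≈ 151.
Year 1982: gap = -2.6 × (8.9 - 4.8) = -10.66%, loss ≈ 4786 × 10.66/100 ≈ 510.
Year 1983: gap = -2.6 × (7.04 - 4.8) = -5.824%, loss ≈ 4786 × 5.824/100 ≈ 279.
Year 1984: gap = -2.6 × (8.01 - 4.8) = -8.346%, loss ≈ 4786 × 8.346/100 ≈ 399.
Total lost output = 375 + 151 + 510 + 279 + 399 = 1714 billion.

$1,714 billion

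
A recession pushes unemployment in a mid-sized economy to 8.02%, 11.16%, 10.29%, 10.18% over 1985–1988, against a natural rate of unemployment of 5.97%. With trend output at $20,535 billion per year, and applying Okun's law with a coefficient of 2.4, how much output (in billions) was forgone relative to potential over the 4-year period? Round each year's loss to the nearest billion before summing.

$7,772 billion

Year 1985: gap = -2.4 × (8.02 - 5.97) = -4.92%, loss ≈ 20535 × 4.92/100 ≈ 1010.
Year 1986: gap = -2.4 × (11.16 - 5.97) = -12.456%, loss ≈ 20535 × 12.456/100 ≈ 2558.
Year 1987: gap = -2.4 × (10.29 - 5.97) = -10.368%, loss ≈ 20535 × 10.368/100 ≈ 2129.
Year 1988: gap = -2.4 × (10.18 - 5.97) = -10.104%, loss ≈ 20535 × 10.104/100 ≈ 2075.
Total lost output = 1010 + 2558 + 2129 + 2075 = 7772 billion.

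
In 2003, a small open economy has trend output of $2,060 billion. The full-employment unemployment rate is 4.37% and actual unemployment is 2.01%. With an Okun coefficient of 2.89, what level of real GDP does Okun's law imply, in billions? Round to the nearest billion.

$2,201 billion

Unemployment gap = 2.01 - 4.37 = -2.36 points, so the output gap is -2.89 × (-2.36) = 6.8204%.
Actual GDP = 2060 × (1 + 6.8204/100) = 2060 × 1.068204 ≈ 2201 billion.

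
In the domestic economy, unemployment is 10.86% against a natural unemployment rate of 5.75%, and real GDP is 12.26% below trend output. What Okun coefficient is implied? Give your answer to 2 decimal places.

Okun's law: output gap = -β × (u - u*).
-12.26 = -β × (10.86 - 5.75) = -β × 5.11, so β = 12.26/5.11 = 2.40.

β ≈ 2.40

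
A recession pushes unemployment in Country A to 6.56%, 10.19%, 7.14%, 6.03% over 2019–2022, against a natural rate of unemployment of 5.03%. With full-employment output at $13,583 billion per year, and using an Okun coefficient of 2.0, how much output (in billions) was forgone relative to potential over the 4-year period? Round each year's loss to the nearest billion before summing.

Year 2019: gap = -2.0 × (6.56 - 5.03) = -3.06%, loss ≈ 13583 × 3.06/100 ≈ 416.
Year 2020: gap = -2.0 × (10.19 - 5.03) = -10.32%, loss ≈ 13583 × 10.32/100 ≈ 1402.
Year 2021: gap = -2.0 × (7.14 - 5.03) = -4.22%, loss ≈ 13583 × 4.22/100 ≈ 573.
Year 2022: gap = -2.0 × (6.03 - 5.03) = -2%, loss ≈ 13583 × 2/100 ≈ 272.
Total lost output = 416 + 1402 + 573 + 272 = 2663 billion.

$2,663 billion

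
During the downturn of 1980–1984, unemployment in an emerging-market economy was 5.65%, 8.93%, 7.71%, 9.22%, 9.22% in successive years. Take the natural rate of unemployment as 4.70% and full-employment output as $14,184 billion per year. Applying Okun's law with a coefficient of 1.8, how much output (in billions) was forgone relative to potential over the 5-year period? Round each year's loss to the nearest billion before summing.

Year 1980: gap = -1.8 × (5.65 - 4.7) = -1.71%, loss ≈ 14184 × 1.71/100 ≈ 243.
Year 1981: gap = -1.8 × (8.93 - 4.7) = -7.614%, loss ≈ 14184 × 7.614/100 ≈ 1080.
Year 1982: gap = -1.8 × (7.71 - 4.7) = -5.418%, loss ≈ 14184 × 5.418/100 ≈ 768.
Year 1983: gap = -1.8 × (9.22 - 4.7) = -8.136%, loss ≈ 14184 × 8.136/100 ≈ 1154.
Year 1984: gap = -1.8 × (9.22 - 4.7) = -8.136%, loss ≈ 14184 × 8.136/100 ≈ 1154.
Total lost output = 243 + 1080 + 768 + 1154 + 1154 = 4399 billion.

$4,399 billion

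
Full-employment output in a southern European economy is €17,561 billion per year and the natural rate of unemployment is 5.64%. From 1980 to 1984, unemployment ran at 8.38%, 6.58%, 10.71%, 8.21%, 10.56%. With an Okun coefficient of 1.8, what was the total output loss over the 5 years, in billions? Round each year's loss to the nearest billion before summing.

€5,133 billion

Year 1980: gap = -1.8 × (8.38 - 5.64) = -4.932%, loss ≈ 17561 × 4.932/100 ≈ 866.
Year 1981: gap = -1.8 × (6.58 - 5.64) = -1.692%, loss ≈ 17561 × 1.692/100 ≈ 297.
Year 1982: gap = -1.8 × (10.71 - 5.64) = -9.126%, loss ≈ 17561 × 9.126/100 ≈ 1603.
Year 1983: gap = -1.8 × (8.21 - 5.64) = -4.626%, loss ≈ 17561 × 4.626/100 ≈ 812.
Year 1984: gap = -1.8 × (10.56 - 5.64) = -8.856%, loss ≈ 17561 × 8.856/100 ≈ 1555.
Total lost output = 866 + 297 + 1603 + 812 + 1555 = 5133 billion.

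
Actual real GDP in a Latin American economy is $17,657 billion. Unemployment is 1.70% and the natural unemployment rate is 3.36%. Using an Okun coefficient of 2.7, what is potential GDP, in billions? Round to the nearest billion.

Unemployment gap = 1.7 - 3.36 = -1.66 points, so output gap = -2.7 × (-1.66) = 4.482%.
Since Y = Y* × (1 + gap/100), Y* = 17657/1.04482 ≈ 16900 billion.

$16,900 billion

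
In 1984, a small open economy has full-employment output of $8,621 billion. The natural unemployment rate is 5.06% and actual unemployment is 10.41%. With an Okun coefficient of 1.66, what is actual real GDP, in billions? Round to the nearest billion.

Unemployment gap = 10.41 - 5.06 = 5.35 points, so the output gap is -1.66 × 5.35 = -8.881%.
Actual GDP = 8621 × (1 - 8.881/100) = 8621 × 0.91119 ≈ 7855 billion.

$7,855 billion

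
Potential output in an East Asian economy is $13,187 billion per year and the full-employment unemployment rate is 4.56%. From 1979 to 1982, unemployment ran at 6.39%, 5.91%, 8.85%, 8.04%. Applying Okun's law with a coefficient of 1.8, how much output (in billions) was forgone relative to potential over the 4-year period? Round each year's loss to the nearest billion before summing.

Year 1979: gap = -1.8 × (6.39 - 4.56) = -3.294%, loss ≈ 13187 × 3.294/100 ≈ 434.
Year 1980: gap = -1.8 × (5.91 - 4.56) = -2.43%, loss ≈ 13187 × 2.43/100 ≈ 320.
Year 1981: gap = -1.8 × (8.85 - 4.56) = -7.722%, loss ≈ 13187 × 7.722/100 ≈ 1018.
Year 1982: gap = -1.8 × (8.04 - 4.56) = -6.264%, loss ≈ 13187 × 6.264/100 ≈ 826.
Total lost output = 434 + 320 + 1018 + 826 = 2598 billion.

$2,598 billion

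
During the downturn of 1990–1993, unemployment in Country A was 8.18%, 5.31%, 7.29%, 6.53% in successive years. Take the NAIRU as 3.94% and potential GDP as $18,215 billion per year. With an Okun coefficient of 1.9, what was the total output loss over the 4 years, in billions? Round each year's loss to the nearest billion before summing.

Year 1990: gap = -1.9 × (8.18 - 3.94) = -8.056%, loss ≈ 18215 × 8.056/100 ≈ 1467.
Year 1991: gap = -1.9 × (5.31 - 3.94) = -2.603%, loss ≈ 18215 × 2.603/100 ≈ 474.
Year 1992: gap = -1.9 × (7.29 - 3.94) = -6.365%, loss ≈ 18215 × 6.365/100 ≈ 1159.
Year 1993: gap = -1.9 × (6.53 - 3.94) = -4.921%, loss ≈ 18215 × 4.921/100 ≈ 896.
Total lost output = 1467 + 474 + 1159 + 896 = 3996 billion.

$3,996 billion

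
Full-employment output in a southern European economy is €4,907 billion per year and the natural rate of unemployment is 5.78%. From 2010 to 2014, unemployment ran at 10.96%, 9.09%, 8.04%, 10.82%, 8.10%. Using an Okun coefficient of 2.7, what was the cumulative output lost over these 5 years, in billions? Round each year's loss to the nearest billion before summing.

Year 2010: gap = -2.7 × (10.96 - 5.78) = -13.986%, loss ≈ 4907 × 13.986/100 ≈ 686.
Year 2011: gap = -2.7 × (9.09 - 5.78) = -8.937%, loss ≈ 4907 × 8.937/100 ≈ 439.
Year 2012: gap = -2.7 × (8.04 - 5.78) = -6.102%, loss ≈ 4907 × 6.102/100 ≈ 299.
Year 2013: gap = -2.7 × (10.82 - 5.78) = -13.608%, loss ≈ 4907 × 13.608/100 ≈ 668.
Year 2014: gap = -2.7 × (8.1 - 5.78) = -6.264%, loss ≈ 4907 × 6.264/100 ≈ 307.
Total lost output = 686 + 439 + 299 + 668 + 307 = 2399 billion.

€2,399 billion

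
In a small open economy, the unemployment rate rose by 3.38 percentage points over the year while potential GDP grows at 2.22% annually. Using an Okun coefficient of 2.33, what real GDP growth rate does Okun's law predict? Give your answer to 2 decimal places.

-5.66%

Growth-rate Okun's law: g_Y = g_Y* - β × Δu.
g_Y = 2.22 - 2.33 × (3.38) = 2.22 - 7.8754 = -5.6554%, i.e. -5.66% to 2 d.p.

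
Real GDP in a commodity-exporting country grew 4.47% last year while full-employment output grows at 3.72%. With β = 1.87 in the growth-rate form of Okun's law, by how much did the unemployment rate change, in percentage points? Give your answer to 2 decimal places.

-0.40 percentage points

Growth-rate Okun's law: g_Y = g_Y* - β × Δu, so Δu = (g_Y* - g_Y)/β.
Δu = (3.72 - 4.47)/1.87 = -0.75/1.87 = -0.40 percentage points.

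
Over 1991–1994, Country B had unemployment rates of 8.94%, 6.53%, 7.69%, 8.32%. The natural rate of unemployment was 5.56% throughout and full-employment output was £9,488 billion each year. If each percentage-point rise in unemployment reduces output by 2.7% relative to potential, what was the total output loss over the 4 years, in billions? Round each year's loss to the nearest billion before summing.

£2,367 billion

Year 1991: gap = -2.7 × (8.94 - 5.56) = -9.126%, loss ≈ 9488 × 9.126/100 ≈ 866.
Year 1992: gap = -2.7 × (6.53 - 5.56) = -2.619%, loss ≈ 9488 × 2.619/100 ≈ 248.
Year 1993: gap = -2.7 × (7.69 - 5.56) = -5.751%, loss ≈ 9488 × 5.751/100 ≈ 546.
Year 1994: gap = -2.7 × (8.32 - 5.56) = -7.452%, loss ≈ 9488 × 7.452/100 ≈ 707.
Total lost output = 866 + 248 + 546 + 707 = 2367 billion.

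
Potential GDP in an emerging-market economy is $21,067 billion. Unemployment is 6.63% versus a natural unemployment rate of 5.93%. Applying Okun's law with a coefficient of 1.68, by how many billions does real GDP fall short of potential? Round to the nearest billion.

$248 billion

Output gap = -1.68 × (6.63 - 5.93) = -1.68 × 0.7 = -1.176%.
Actual GDP ≈ 21067 × 0.98824 ≈ 20819 billion, so the shortfall is 21067 - 20819 = 248 billion.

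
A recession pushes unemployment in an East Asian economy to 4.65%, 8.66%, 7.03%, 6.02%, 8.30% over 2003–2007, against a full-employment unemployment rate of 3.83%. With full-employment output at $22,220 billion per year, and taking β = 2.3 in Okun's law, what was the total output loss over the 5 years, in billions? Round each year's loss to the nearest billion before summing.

$7,925 billion

Year 2003: gap = -2.3 × (4.65 - 3.83) = -1.886%, loss ≈ 22220 × 1.886/100 ≈ 419.
Year 2004: gap = -2.3 × (8.66 - 3.83) = -11.109%, loss ≈ 22220 × 11.109/100 ≈ 2468.
Year 2005: gap = -2.3 × (7.03 - 3.83) = -7.36%, loss ≈ 22220 × 7.36/100 ≈ 1635.
Year 2006: gap = -2.3 × (6.02 - 3.83) = -5.037%, loss ≈ 22220 × 5.037/100 ≈ 1119.
Year 2007: gap = -2.3 × (8.3 - 3.83) = -10.281%, loss ≈ 22220 × 10.281/100 ≈ 2284.
Total lost output = 419 + 2468 + 1635 + 1119 + 2284 = 7925 billion.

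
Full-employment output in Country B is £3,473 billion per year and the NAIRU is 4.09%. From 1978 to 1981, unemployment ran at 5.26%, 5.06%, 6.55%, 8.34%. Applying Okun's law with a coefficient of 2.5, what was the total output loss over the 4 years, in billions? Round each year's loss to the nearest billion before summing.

£769 billion

Year 1978: gap = -2.5 × (5.26 - 4.09) = -2.925%, loss ≈ 3473 × 2.925/100 ≈ 102.
Year 1979: gap = -2.5 × (5.06 - 4.09) = -2.425%, loss ≈ 3473 × 2.425/100 ≈ 84.
Year 1980: gap = -2.5 × (6.55 - 4.09) = -6.15%, loss ≈ 3473 × 6.15/100 ≈ 214.
Year 1981: gap = -2.5 × (8.34 - 4.09) = -10.625%, loss ≈ 3473 × 10.625/100 ≈ 369.
Total lost output = 102 + 84 + 214 + 369 = 769 billion.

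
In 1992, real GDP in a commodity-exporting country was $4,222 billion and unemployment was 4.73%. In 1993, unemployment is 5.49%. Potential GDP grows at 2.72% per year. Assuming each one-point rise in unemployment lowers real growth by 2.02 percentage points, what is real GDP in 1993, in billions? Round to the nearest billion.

$4,272 billion

Δu = 5.49 - 4.73 = 0.76 points.
Okun's law (growth form): g_Y = g_Y* - β × Δu = 2.72 - 2.02 × (0.76) = 2.72 - 1.5352 = 1.1848%.
Real GDP in the next year = 4222 × (1 + 1.1848/100) = 4222 × 1.011848 ≈ 4272 billion.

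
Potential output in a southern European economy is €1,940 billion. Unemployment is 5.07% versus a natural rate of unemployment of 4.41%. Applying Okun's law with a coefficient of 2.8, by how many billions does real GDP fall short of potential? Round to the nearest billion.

€36 billion

Output gap = -2.8 × (5.07 - 4.41) = -2.8 × 0.66 = -1.848%.
Actual GDP ≈ 1940 × 0.98152 ≈ 1904 billion, so the shortfall is 1940 - 1904 = 36 billion.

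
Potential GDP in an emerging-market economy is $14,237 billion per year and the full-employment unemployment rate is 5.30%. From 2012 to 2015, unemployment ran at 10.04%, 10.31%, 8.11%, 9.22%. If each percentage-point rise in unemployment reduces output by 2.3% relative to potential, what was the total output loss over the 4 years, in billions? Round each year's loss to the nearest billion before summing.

$5,397 billion

Year 2012: gap = -2.3 × (10.04 - 5.3) = -10.902%, loss ≈ 14237 × 10.902/100 ≈ 1552.
Year 2013: gap = -2.3 × (10.31 - 5.3) = -11.523%, loss ≈ 14237 × 11.523/100 ≈ 1641.
Year 2014: gap = -2.3 × (8.11 - 5.3) = -6.463%, loss ≈ 14237 × 6.463/100 ≈ 920.
Year 2015: gap = -2.3 × (9.22 - 5.3) = -9.016%, loss ≈ 14237 × 9.016/100 ≈ 1284.
Total lost output = 1552 + 1641 + 920 + 1284 = 5397 billion.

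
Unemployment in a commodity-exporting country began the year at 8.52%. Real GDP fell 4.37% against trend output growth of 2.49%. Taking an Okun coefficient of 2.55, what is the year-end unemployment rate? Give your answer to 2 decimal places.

11.21%

Growth-rate Okun's law: g_Y = g_Y* - β × Δu, so Δu = (g_Y* - g_Y)/β.
Δu = (2.49 + 4.37)/2.55 = 6.86/2.55 = 2.69 percentage points.
Year-end unemployment = 8.52 + 2.69 = 11.21%.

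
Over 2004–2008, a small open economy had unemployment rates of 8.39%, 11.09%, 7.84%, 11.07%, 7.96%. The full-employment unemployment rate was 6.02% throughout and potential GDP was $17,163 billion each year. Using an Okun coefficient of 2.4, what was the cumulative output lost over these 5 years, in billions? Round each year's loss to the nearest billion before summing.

$6,693 billion

Year 2004: gap = -2.4 × (8.39 - 6.02) = -5.688%, loss ≈ 17163 × 5.688/100 ≈ 976.
Year 2005: gap = -2.4 × (11.09 - 6.02) = -12.168%, loss ≈ 17163 × 12.168/100 ≈ 2088.
Year 2006: gap = -2.4 × (7.84 - 6.02) = -4.368%, loss ≈ 17163 × 4.368/100 ≈ 750.
Year 2007: gap = -2.4 × (11.07 - 6.02) = -12.12%, loss ≈ 17163 × 12.12/100 ≈ 2080.
Year 2008: gap = -2.4 × (7.96 - 6.02) = -4.656%, loss ≈ 17163 × 4.656/100 ≈ 799.
Total lost output = 976 + 2088 + 750 + 2080 + 799 = 6693 billion.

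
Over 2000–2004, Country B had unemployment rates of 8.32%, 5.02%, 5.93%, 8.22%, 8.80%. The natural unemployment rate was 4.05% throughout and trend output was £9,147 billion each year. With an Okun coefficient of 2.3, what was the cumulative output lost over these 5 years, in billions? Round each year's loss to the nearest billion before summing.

Year 2000: gap = -2.3 × (8.32 - 4.05) = -9.821%, loss ≈ 9147 × 9.821/100 ≈ 898.
Year 2001: gap = -2.3 × (5.02 - 4.05) = -2.231%, loss ≈ 9147 × 2.231/100 ≈ 204.
Year 2002: gap = -2.3 × (5.93 - 4.05) = -4.324%, loss ≈ 9147 × 4.324/100 ≈ 396.
Year 2003: gap = -2.3 × (8.22 - 4.05) = -9.591%, loss ≈ 9147 × 9.591/100 ≈ 877.
Year 2004: gap = -2.3 × (8.8 - 4.05) = -10.925%, loss ≈ 9147 × 10.925/100 ≈ 999.
Total lost output = 898 + 204 + 396 + 877 + 999 = 3374 billion.

£3,374 billion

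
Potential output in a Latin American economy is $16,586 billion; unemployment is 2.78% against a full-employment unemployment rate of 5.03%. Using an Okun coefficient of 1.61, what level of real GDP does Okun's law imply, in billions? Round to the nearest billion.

$17,187 billion

Unemployment gap = 2.78 - 5.03 = -2.25 points, so the output gap is -1.61 × (-2.25) = 3.6225%.
Actual GDP = 16586 × (1 + 3.6225/100) = 16586 × 1.036225 ≈ 17187 billion.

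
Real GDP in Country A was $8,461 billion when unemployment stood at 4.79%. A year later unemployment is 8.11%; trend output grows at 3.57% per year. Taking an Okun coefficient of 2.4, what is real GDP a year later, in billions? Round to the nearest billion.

Δu = 8.11 - 4.79 = 3.32 points.
Okun's law (growth form): g_Y = g_Y* - β × Δu = 3.57 - 2.4 × (3.32) = 3.57 - 7.968 = -4.398%.
Real GDP in the next year = 8461 × (1 - 4.398/100) = 8461 × 0.95602 ≈ 8089 billion.

$8,089 billion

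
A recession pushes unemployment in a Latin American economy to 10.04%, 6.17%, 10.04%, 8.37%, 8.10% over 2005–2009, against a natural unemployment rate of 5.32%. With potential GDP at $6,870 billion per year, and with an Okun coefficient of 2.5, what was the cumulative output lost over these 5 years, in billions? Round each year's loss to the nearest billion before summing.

Year 2005: gap = -2.5 × (10.04 - 5.32) = -11.8%, loss ≈ 6870 × 11.8/100 ≈ 811.
Year 2006: gap = -2.5 × (6.17 - 5.32) = -2.125%, loss ≈ 6870 × 2.125/100 ≈ 146.
Year 2007: gap = -2.5 × (10.04 - 5.32) = -11.8%, loss ≈ 6870 × 11.8/100 ≈ 811.
Year 2008: gap = -2.5 × (8.37 - 5.32) = -7.625%, loss ≈ 6870 × 7.625/100 ≈ 524.
Year 2009: gap = -2.5 × (8.1 - 5.32) = -6.95%, loss ≈ 6870 × 6.95/100 ≈ 477.
Total lost output = 811 + 146 + 811 + 524 + 477 = 2769 billion.

$2,769 billion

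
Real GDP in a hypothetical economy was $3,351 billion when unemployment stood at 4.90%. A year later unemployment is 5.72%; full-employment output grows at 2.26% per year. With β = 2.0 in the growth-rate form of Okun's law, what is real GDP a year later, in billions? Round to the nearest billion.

$3,372 billion

Δu = 5.72 - 4.9 = 0.82 points.
Okun's law (growth form): g_Y = g_Y* - β × Δu = 2.26 - 2.0 × (0.82) = 2.26 - 1.64 = 0.62%.
Real GDP in the next year = 3351 × (1 + 0.62/100) = 3351 × 1.0062 ≈ 3372 billion.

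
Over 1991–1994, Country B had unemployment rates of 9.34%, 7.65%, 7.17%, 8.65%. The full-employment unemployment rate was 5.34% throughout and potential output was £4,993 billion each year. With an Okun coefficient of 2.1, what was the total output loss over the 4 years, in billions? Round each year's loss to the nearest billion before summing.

Year 1991: gap = -2.1 × (9.34 - 5.34) = -8.4%, loss ≈ 4993 × 8.4/100 ≈ 419.
Year 1992: gap = -2.1 × (7.65 - 5.34) = -4.851%, loss ≈ 4993 × 4.851/100 ≈ 242.
Year 1993: gap = -2.1 × (7.17 - 5.34) = -3.843%, loss ≈ 4993 × 3.843/100 ≈ 192.
Year 1994: gap = -2.1 × (8.65 - 5.34) = -6.951%, loss ≈ 4993 × 6.951/100 ≈ 347.
Total lost output = 419 + 242 + 192 + 347 = 1200 billion.

£1,200 billion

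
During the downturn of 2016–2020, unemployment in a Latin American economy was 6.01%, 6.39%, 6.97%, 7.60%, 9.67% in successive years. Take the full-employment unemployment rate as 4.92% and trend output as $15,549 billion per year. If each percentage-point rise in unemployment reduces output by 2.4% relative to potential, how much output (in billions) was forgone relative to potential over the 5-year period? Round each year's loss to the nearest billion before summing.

$4,494 billion

Year 2016: gap = -2.4 × (6.01 - 4.92) = -2.616%, loss ≈ 15549 × 2.616/100 ≈ 407.
Year 2017: gap = -2.4 × (6.39 - 4.92) = -3.528%, loss ≈ 15549 × 3.528/100 ≈ 549.
Year 2018: gap = -2.4 × (6.97 - 4.92) = -4.92%, loss ≈ 15549 × 4.92/100 ≈ 765.
Year 2019: gap = -2.4 × (7.6 - 4.92) = -6.432%, loss ≈ 15549 × 6.432/100 ≈ 1000.
Year 2020: gap = -2.4 × (9.67 - 4.92) = -11.4%, loss ≈ 15549 × 11.4/100 ≈ 1773.
Total lost output = 407 + 549 + 765 + 1000 + 1773 = 4494 billion.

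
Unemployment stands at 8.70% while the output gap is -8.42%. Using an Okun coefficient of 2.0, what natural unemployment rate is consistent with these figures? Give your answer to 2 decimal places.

From Okun's law, u - u* = -(output gap)/β = -(-8.42)/2.0 = 4.21 points.
So u* = 8.7 - 4.21 = 4.49%.

4.49%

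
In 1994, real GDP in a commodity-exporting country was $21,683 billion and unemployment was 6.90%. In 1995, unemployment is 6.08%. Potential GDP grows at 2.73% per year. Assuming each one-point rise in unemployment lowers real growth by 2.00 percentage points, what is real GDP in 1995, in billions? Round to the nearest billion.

$22,631 billion

Δu = 6.08 - 6.9 = -0.82 points.
Okun's law (growth form): g_Y = g_Y* - β × Δu = 2.73 - 2.00 × (-0.82) = 2.73 + 1.64 = 4.37%.
Real GDP in the next year = 21683 × (1 + 4.37/100) = 21683 × 1.0437 ≈ 22631 billion.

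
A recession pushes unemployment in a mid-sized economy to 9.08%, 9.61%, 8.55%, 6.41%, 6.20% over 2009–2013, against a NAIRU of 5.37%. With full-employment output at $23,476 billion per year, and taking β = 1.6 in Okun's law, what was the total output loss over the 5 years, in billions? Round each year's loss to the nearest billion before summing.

$4,884 billion

Year 2009: gap = -1.6 × (9.08 - 5.37) = -5.936%, loss ≈ 23476 × 5.936/100 ≈ 1394.
Year 2010: gap = -1.6 × (9.61 - 5.37) = -6.784%, loss ≈ 23476 × 6.784/100 ≈ 1593.
Year 2011: gap = -1.6 × (8.55 - 5.37) = -5.088%, loss ≈ 23476 × 5.088/100 ≈ 1194.
Year 2012: gap = -1.6 × (6.41 - 5.37) = -1.664%, loss ≈ 23476 × 1.664/100 ≈ 391.
Year 2013: gap = -1.6 × (6.2 - 5.37) = -1.328%, loss ≈ 23476 × 1.328/100 ≈ 312.
Total lost output = 1394 + 1593 + 1194 + 391 + 312 = 4884 billion.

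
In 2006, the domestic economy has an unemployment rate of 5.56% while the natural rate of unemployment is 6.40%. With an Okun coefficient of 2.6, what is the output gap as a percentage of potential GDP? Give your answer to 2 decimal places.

2.18%

The unemployment gap is 5.56 - 6.4 = -0.84 percentage points.
Okun's law gives an output gap of -2.6 × (-0.84) = 2.184%, i.e. 2.18% above potential.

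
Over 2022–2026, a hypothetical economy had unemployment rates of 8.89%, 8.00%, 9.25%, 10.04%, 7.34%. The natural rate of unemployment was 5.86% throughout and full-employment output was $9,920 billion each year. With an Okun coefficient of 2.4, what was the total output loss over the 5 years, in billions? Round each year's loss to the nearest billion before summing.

Year 2022: gap = -2.4 × (8.89 - 5.86) = -7.272%, loss ≈ 9920 × 7.272/100 ≈ 721.
Year 2023: gap = -2.4 × (8 - 5.86) = -5.136%, loss ≈ 9920 × 5.136/100 ≈ 509.
Year 2024: gap = -2.4 × (9.25 - 5.86) = -8.136%, loss ≈ 9920 × 8.136/100 ≈ 807.
Year 2025: gap = -2.4 × (10.04 - 5.86) = -10.032%, loss ≈ 9920 × 10.032/100 ≈ 995.
Year 2026: gap = -2.4 × (7.34 - 5.86) = -3.552%, loss ≈ 9920 × 3.552/100 ≈ 352.
Total lost output = 721 + 509 + 807 + 995 + 352 = 3384 billion.

$3,384 billion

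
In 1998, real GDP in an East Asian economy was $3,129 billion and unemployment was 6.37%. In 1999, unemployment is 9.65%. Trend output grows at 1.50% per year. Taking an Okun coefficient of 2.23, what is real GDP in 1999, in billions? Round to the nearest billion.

$2,947 billion

Δu = 9.65 - 6.37 = 3.28 points.
Okun's law (growth form): g_Y = g_Y* - β × Δu = 1.50 - 2.23 × (3.28) = 1.5 - 7.3144 = -5.8144%.
Real GDP in the next year = 3129 × (1 - 5.8144/100) = 3129 × 0.941856 ≈ 2947 billion.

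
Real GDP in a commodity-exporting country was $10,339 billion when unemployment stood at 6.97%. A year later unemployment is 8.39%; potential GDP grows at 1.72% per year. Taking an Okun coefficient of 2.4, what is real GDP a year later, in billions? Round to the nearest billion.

$10,164 billion

Δu = 8.39 - 6.97 = 1.42 points.
Okun's law (growth form): g_Y = g_Y* - β × Δu = 1.72 - 2.4 × (1.42) = 1.72 - 3.408 = -1.688%.
Real GDP in the next year = 10339 × (1 - 1.688/100) = 10339 × 0.98312 ≈ 10164 billion.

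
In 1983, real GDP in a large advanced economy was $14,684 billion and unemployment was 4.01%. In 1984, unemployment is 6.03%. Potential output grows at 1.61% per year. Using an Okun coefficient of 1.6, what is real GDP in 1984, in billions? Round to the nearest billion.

$14,446 billion

Δu = 6.03 - 4.01 = 2.02 points.
Okun's law (growth form): g_Y = g_Y* - β × Δu = 1.61 - 1.6 × (2.02) = 1.61 - 3.232 = -1.622%.
Real GDP in the next year = 14684 × (1 - 1.622/100) = 14684 × 0.98378 ≈ 14446 billion.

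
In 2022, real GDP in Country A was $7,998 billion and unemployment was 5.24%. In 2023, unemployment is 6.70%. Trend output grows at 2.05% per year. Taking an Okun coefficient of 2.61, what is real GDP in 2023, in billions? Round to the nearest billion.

Δu = 6.7 - 5.24 = 1.46 points.
Okun's law (growth form): g_Y = g_Y* - β × Δu = 2.05 - 2.61 × (1.46) = 2.05 - 3.8106 = -1.7606%.
Real GDP in the next year = 7998 × (1 - 1.7606/100) = 7998 × 0.982394 ≈ 7857 billion.

$7,857 billion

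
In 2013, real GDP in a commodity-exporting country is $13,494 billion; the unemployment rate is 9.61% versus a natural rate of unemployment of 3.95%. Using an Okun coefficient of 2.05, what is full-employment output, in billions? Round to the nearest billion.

Unemployment gap = 9.61 - 3.95 = 5.66 points, so output gap = -2.05 × 5.66 = -11.603%.
Since Y = Y* × (1 + gap/100), Y* = 13494/0.88397 ≈ 15265 billion.

$15,265 billion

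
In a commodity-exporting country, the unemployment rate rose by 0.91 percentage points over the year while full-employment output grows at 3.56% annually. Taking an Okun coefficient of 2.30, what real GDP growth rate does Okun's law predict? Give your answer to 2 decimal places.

1.47%

Growth-rate Okun's law: g_Y = g_Y* - β × Δu.
g_Y = 3.56 - 2.30 × (0.91) = 3.56 - 2.093 = 1.467%, i.e. 1.47% to 2 d.p.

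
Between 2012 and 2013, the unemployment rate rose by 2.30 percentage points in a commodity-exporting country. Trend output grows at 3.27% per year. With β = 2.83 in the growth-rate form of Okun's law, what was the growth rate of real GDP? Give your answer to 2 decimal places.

-3.24%

Growth-rate Okun's law: g_Y = g_Y* - β × Δu.
g_Y = 3.27 - 2.83 × (2.30) = 3.27 - 6.509 = -3.239%, i.e. -3.24% to 2 d.p.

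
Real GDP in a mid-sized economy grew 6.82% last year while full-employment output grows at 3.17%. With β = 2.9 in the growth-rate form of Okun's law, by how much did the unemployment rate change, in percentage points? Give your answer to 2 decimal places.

-1.26 percentage points

Growth-rate Okun's law: g_Y = g_Y* - β × Δu, so Δu = (g_Y* - g_Y)/β.
Δu = (3.17 - 6.82)/2.9 = -3.65/2.9 = -1.26 percentage points.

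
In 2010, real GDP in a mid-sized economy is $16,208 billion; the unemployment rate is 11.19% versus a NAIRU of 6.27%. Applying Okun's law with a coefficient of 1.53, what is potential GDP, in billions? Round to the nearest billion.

Unemployment gap = 11.19 - 6.27 = 4.92 points, so output gap = -1.53 × 4.92 = -7.5276%.
Since Y = Y* × (1 + gap/100), Y* = 16208/0.924724 ≈ 17527 billion.

$17,527 billion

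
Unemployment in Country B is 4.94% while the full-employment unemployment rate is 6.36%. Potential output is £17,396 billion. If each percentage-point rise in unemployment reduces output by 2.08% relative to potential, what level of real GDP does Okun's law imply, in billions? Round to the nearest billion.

£17,910 billion

Unemployment gap = 4.94 - 6.36 = -1.42 points, so the output gap is -2.08 × (-1.42) = 2.9536%.
Actual GDP = 17396 × (1 + 2.9536/100) = 17396 × 1.029536 ≈ 17910 billion.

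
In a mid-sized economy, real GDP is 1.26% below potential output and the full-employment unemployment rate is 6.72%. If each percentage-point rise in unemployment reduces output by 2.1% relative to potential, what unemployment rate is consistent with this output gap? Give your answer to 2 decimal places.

From Okun's law, u - u* = -(output gap)/β = -(-1.26)/2.1 = 0.6 points.
So u = 6.72 + 0.6 = 7.32%.

7.32%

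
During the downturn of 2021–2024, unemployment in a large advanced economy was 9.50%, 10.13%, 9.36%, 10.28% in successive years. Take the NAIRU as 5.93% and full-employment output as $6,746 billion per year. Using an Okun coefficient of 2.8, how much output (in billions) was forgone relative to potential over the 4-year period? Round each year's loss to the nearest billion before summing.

Year 2021: gap = -2.8 × (9.5 - 5.93) = -9.996%, loss ≈ 6746 × 9.996/100 ≈ 674.
Year 2022: gap = -2.8 × (10.13 - 5.93) = -11.76%, loss ≈ 6746 × 11.76/100 ≈ 793.
Year 2023: gap = -2.8 × (9.36 - 5.93) = -9.604%, loss ≈ 6746 × 9.604/100 ≈ 648.
Year 2024: gap = -2.8 × (10.28 - 5.93) = -12.18%, loss ≈ 6746 × 12.18/100 ≈ 822.
Total lost output = 674 + 793 + 648 + 822 = 2937 billion.

$2,937 billion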